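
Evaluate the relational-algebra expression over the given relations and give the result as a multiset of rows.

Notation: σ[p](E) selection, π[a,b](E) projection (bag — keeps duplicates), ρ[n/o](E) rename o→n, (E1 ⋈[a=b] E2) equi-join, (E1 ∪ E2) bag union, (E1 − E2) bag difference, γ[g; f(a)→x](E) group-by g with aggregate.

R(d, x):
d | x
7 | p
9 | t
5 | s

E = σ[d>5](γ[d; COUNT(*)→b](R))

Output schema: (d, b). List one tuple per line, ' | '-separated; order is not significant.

Subexpression sizes:
  R → 3
  γ[d; COUNT(*)→b](R) → 3
  σ[d>5](γ[d; COUNT(*)→b](R)) → 2

== RESULT ==
d | b
7 | 1
9 | 1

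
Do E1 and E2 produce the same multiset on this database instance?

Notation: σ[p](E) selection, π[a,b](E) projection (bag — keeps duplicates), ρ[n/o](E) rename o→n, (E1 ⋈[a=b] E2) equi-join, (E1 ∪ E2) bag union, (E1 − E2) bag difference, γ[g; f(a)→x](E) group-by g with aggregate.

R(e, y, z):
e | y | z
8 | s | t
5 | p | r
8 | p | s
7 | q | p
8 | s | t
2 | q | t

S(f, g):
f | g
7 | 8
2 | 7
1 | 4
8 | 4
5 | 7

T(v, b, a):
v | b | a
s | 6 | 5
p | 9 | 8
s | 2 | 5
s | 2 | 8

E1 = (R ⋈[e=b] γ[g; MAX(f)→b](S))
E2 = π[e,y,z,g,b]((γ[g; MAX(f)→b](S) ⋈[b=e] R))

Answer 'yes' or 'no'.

E1 per-node cardinality:
  R → 6
  S → 5
  γ[g; MAX(f)→b](S) → 3
  (R ⋈[e=b] γ[g; MAX(f)→b](S)) → 5
E2 per-node cardinality:
  S → 5
  γ[g; MAX(f)→b](S) → 3
  R → 6
  (γ[g; MAX(f)→b](S) ⋈[b=e] R) → 5
  π[e,y,z,g,b]((γ[g; MAX(f)→b](S) ⋈[b=e] R)) → 5

E1 and E2 produce the same multiset:
e | y | z | g | b
5 | p | r | 7 | 5
7 | q | p | 8 | 7
8 | p | s | 4 | 8
8 | s | t | 4 | 8
8 | s | t | 4 | 8

yes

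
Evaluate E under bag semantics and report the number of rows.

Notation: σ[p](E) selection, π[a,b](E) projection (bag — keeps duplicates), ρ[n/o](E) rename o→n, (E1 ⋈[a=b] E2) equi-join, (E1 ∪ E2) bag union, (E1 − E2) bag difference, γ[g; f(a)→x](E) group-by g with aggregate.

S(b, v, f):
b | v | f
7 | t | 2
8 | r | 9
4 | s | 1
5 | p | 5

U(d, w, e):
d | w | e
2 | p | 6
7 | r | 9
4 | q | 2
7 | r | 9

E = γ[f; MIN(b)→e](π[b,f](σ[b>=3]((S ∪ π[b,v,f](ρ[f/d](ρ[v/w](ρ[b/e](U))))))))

Row counts bottom-up:
  S → 4
  U → 4
  ρ[b/e](U) → 4
  ρ[v/w](ρ[b/e](U)) → 4
  ρ[f/d](ρ[v/w](ρ[b/e](U))) → 4
  π[b,v,f](ρ[f/d](ρ[v/w](ρ[b/e](U)))) → 4
  (S ∪ π[b,v,f](ρ[f/d](ρ[v/w](ρ[b/e](U))))) → 8
  σ[b>=3]((S ∪ π[b,v,f](ρ[f/d](ρ[v/w](ρ[b/e](U)))))) → 7
  π[b,f](σ[b>=3]((S ∪ π[b,v,f](ρ[f/d](ρ[v/w](ρ[b/e](U))))))) → 7
  γ[f; MIN(b)→e](π[b,f](σ[b>=3]((S ∪ π[b,v,f](ρ[f/d](ρ[v/w](ρ[b/e](U)))))))) → 5

|E| = 5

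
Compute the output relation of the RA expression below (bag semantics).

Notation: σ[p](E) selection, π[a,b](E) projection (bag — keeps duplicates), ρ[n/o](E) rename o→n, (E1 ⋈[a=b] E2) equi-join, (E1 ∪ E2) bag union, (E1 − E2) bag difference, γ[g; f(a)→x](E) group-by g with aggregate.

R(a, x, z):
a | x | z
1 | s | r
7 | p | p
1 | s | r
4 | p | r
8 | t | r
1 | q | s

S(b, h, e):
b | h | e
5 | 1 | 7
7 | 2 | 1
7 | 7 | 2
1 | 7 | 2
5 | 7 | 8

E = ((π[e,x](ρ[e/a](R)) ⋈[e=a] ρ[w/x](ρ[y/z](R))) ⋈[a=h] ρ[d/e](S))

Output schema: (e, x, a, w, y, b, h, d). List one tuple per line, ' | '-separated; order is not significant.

Row counts bottom-up:
  R → 6
  ρ[e/a](R) → 6
  π[e,x](ρ[e/a](R)) → 6
  R → 6
  ρ[y/z](R) → 6
  ρ[w/x](ρ[y/z](R)) → 6
  (π[e,x](ρ[e/a](R)) ⋈[e=a] ρ[w/x](ρ[y/z](R))) → 12
  S → 5
  ρ[d/e](S) → 5
  ((π[e,x](ρ[e/a](R)) ⋈[e=a] ρ[w/x](ρ[y/z](R))) ⋈[a=h] ρ[d/e](S)) → 12

== RESULT ==
e | x | a | w | y | b | h | d
1 | q | 1 | q | s | 5 | 1 | 7
1 | q | 1 | s | r | 5 | 1 | 7
1 | q | 1 | s | r | 5 | 1 | 7
1 | s | 1 | q | s | 5 | 1 | 7
1 | s | 1 | q | s | 5 | 1 | 7
1 | s | 1 | s | r | 5 | 1 | 7
1 | s | 1 | s | r | 5 | 1 | 7
1 | s | 1 | s | r | 5 | 1 | 7
1 | s | 1 | s | r | 5 | 1 | 7
7 | p | 7 | p | p | 1 | 7 | 2
7 | p | 7 | p | p | 5 | 7 | 8
7 | p | 7 | p | p | 7 | 7 | 2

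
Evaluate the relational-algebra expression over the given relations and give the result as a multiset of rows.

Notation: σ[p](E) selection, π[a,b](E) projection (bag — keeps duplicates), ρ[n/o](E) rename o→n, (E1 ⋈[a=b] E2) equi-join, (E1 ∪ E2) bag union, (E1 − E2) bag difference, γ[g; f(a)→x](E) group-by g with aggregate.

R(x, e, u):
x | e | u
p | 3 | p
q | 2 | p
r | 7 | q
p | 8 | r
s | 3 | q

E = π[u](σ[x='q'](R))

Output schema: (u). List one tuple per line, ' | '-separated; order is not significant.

Stepwise |·|:
  R → 5
  σ[x='q'](R) → 1
  π[u](σ[x='q'](R)) → 1

== RESULT ==
u
p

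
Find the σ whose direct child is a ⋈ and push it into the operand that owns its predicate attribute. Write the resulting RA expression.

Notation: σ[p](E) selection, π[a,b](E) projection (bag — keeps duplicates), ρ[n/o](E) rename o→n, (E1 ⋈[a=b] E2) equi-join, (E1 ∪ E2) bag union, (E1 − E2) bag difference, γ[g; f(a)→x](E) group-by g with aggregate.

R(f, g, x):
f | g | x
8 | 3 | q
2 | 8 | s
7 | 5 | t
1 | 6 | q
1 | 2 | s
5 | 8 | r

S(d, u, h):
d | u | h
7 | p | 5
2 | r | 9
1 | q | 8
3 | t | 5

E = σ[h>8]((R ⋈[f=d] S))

σ filters on h, owned by the right side.
E' = (R ⋈[f=d] σ[h>8](S))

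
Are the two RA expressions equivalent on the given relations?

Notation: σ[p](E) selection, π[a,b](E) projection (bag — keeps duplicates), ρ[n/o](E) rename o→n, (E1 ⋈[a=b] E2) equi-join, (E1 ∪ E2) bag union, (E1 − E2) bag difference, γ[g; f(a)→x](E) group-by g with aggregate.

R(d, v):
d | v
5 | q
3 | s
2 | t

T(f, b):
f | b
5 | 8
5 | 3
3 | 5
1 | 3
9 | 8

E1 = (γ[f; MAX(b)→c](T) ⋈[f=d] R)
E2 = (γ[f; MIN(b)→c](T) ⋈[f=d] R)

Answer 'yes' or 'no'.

E1 per-node cardinality:
  T → 5
  γ[f; MAX(b)→c](T) → 4
  R → 3
  (γ[f; MAX(b)→c](T) ⋈[f=d] R) → 2
E2 per-node cardinality:
  T → 5
  γ[f; MIN(b)→c](T) → 4
  R → 3
  (γ[f; MIN(b)→c](T) ⋈[f=d] R) → 2

E1 result:
f | c | d | v
3 | 5 | 3 | s
5 | 8 | 5 | q
E2 result:
f | c | d | v
3 | 5 | 3 | s
5 | 3 | 5 | q
Witness: (5, 8, 5, 'q') appears 1× in E1 but 0× in E2.

no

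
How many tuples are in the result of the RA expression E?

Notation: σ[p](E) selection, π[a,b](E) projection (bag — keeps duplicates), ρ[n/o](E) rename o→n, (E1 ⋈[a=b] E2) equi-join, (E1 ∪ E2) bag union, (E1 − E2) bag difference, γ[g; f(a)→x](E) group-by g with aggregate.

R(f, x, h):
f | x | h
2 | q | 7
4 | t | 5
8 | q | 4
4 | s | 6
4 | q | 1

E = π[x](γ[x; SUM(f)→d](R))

Per-node cardinality:
  R → 5
  γ[x; SUM(f)→d](R) → 3
  π[x](γ[x; SUM(f)→d](R)) → 3

|E| = 3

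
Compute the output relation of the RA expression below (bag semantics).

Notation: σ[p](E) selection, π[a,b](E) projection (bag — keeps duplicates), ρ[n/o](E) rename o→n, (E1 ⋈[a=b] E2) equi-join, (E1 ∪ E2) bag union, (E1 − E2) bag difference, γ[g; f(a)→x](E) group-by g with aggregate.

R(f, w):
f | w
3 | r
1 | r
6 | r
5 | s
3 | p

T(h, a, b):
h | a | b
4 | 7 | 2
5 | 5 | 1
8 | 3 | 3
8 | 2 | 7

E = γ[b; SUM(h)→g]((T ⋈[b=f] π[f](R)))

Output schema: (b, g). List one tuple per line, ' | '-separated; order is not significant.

Subexpression sizes:
  T → 4
  R → 5
  π[f](R) → 5
  (T ⋈[b=f] π[f](R)) → 3
  γ[b; SUM(h)→g]((T ⋈[b=f] π[f](R))) → 2

== RESULT ==
b | g
1 | 5
3 | 16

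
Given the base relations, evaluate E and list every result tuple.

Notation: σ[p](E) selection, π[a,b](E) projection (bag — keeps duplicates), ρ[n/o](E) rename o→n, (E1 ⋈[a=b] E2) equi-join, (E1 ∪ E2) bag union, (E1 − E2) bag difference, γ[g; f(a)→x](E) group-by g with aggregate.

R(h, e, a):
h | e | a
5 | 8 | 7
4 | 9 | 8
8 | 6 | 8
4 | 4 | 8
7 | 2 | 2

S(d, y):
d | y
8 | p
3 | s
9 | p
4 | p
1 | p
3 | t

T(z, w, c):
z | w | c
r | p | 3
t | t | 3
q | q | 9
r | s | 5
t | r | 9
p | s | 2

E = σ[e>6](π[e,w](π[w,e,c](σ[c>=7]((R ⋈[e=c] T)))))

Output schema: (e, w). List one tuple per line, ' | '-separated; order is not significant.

Per-node cardinality:
  R → 5
  T → 6
  (R ⋈[e=c] T) → 3
  σ[c>=7]((R ⋈[e=c] T)) → 2
  π[w,e,c](σ[c>=7]((R ⋈[e=c] T))) → 2
  π[e,w](π[w,e,c](σ[c>=7]((R ⋈[e=c] T)))) → 2
  σ[e>6](π[e,w](π[w,e,c](σ[c>=7]((R ⋈[e=c] T))))) → 2

== RESULT ==
e | w
9 | q
9 | r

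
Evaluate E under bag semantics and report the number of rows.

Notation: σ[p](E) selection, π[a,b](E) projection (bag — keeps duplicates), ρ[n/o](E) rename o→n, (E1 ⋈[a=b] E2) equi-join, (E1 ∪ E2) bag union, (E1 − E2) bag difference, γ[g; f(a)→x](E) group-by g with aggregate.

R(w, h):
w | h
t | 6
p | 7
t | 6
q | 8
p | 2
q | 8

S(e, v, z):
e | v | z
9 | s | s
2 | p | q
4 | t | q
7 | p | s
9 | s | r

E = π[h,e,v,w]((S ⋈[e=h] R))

Subexpression sizes:
  S → 5
  R → 6
  (S ⋈[e=h] R) → 2
  π[h,e,v,w]((S ⋈[e=h] R)) → 2

|E| = 2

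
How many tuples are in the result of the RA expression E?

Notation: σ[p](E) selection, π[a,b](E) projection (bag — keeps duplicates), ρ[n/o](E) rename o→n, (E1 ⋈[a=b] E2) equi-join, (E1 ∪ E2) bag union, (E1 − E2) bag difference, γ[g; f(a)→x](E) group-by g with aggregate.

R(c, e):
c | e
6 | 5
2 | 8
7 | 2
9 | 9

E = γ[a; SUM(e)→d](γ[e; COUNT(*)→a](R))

Row counts bottom-up:
  R → 4
  γ[e; COUNT(*)→a](R) → 4
  γ[a; SUM(e)→d](γ[e; COUNT(*)→a](R)) → 1

|E| = 1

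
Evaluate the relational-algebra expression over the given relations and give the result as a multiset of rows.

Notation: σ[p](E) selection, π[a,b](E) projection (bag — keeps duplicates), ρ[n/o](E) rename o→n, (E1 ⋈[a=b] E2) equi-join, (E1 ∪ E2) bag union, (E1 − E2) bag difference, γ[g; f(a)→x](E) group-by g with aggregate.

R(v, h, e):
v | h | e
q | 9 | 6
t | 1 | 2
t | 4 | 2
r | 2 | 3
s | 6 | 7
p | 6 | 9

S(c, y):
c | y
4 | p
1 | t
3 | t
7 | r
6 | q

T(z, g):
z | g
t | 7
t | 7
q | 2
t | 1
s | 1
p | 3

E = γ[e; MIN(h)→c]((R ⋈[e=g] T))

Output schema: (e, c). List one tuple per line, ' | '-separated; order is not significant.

Subexpression sizes:
  R → 6
  T → 6
  (R ⋈[e=g] T) → 5
  γ[e; MIN(h)→c]((R ⋈[e=g] T)) → 3

== RESULT ==
e | c
2 | 1
3 | 2
7 | 6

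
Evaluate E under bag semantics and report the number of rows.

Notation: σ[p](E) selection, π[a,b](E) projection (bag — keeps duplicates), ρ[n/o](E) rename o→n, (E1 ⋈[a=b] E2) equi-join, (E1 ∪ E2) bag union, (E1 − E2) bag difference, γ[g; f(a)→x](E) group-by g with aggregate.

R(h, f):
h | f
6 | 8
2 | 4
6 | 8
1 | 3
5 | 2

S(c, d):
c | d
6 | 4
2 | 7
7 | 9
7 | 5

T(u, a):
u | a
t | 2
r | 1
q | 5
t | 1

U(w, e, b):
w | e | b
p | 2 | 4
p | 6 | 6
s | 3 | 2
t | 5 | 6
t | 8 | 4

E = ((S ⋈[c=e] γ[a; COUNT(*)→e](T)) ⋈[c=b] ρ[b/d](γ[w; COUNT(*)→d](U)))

Subexpression sizes:
  S → 4
  T → 4
  γ[a; COUNT(*)→e](T) → 3
  (S ⋈[c=e] γ[a; COUNT(*)→e](T)) → 1
  U → 5
  γ[w; COUNT(*)→d](U) → 3
  ρ[b/d](γ[w; COUNT(*)→d](U)) → 3
  ((S ⋈[c=e] γ[a; COUNT(*)→e](T)) ⋈[c=b] ρ[b/d](γ[w; COUNT(*)→d](U))) → 2

|E| = 2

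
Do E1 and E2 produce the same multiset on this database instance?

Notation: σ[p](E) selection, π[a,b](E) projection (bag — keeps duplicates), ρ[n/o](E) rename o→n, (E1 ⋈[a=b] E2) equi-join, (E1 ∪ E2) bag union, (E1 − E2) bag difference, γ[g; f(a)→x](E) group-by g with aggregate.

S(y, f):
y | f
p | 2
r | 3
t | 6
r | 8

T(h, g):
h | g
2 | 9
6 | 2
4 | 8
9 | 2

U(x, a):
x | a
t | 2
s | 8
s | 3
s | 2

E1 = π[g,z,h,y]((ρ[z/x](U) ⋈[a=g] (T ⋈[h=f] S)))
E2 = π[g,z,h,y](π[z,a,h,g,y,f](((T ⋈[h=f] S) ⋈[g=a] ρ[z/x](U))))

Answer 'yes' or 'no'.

E1 subexpression sizes:
  U → 4
  ρ[z/x](U) → 4
  T → 4
  S → 4
  (T ⋈[h=f] S) → 2
  (ρ[z/x](U) ⋈[a=g] (T ⋈[h=f] S)) → 2
  π[g,z,h,y]((ρ[z/x](U) ⋈[a=g] (T ⋈[h=f] S))) → 2
E2 subexpression sizes:
  T → 4
  S → 4
  (T ⋈[h=f] S) → 2
  U → 4
  ρ[z/x](U) → 4
  ((T ⋈[h=f] S) ⋈[g=a] ρ[z/x](U)) → 2
  π[z,a,h,g,y,f](((T ⋈[h=f] S) ⋈[g=a] ρ[z/x](U))) → 2
  π[g,z,h,y](π[z,a,h,g,y,f](((T ⋈[h=f] S) ⋈[g=a] ρ[z/x](U)))) → 2

E1 and E2 produce the same multiset:
g | z | h | y
2 | s | 6 | t
2 | t | 6 | t

yes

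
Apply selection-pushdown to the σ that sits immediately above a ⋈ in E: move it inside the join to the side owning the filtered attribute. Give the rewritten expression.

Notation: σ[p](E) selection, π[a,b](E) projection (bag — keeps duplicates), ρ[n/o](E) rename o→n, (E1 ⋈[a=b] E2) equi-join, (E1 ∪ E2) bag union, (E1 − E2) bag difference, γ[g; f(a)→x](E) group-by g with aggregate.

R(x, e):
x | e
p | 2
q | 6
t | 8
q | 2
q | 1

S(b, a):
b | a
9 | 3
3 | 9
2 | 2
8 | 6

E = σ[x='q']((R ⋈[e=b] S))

σ filters on x, owned by the left side.
E' = (σ[x='q'](R) ⋈[e=b] S)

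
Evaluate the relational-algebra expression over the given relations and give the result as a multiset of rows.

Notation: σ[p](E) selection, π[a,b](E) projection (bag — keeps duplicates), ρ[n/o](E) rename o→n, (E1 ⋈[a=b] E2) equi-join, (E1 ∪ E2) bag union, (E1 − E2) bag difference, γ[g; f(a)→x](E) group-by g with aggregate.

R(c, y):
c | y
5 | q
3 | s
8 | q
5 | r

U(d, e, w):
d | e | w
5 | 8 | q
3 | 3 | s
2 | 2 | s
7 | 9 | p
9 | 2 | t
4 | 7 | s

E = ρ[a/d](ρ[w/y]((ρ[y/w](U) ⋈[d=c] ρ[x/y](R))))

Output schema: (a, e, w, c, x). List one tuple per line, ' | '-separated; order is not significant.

Stepwise |·|:
  U → 6
  ρ[y/w](U) → 6
  R → 4
  ρ[x/y](R) → 4
  (ρ[y/w](U) ⋈[d=c] ρ[x/y](R)) → 3
  ρ[w/y]((ρ[y/w](U) ⋈[d=c] ρ[x/y](R))) → 3
  ρ[a/d](ρ[w/y]((ρ[y/w](U) ⋈[d=c] ρ[x/y](R)))) → 3

== RESULT ==
a | e | w | c | x
3 | 3 | s | 3 | s
5 | 8 | q | 5 | q
5 | 8 | q | 5 | r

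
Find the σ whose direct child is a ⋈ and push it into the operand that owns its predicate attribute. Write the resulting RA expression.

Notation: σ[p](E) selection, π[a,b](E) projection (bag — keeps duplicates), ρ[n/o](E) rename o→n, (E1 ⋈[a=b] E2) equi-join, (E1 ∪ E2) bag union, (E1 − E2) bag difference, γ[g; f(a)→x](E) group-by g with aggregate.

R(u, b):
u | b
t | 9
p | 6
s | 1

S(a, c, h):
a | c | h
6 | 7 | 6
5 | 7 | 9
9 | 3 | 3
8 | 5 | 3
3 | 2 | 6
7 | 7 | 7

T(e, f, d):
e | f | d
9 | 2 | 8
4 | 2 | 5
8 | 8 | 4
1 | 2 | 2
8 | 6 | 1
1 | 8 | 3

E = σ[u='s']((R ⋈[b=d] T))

σ filters on u, owned by the left side.
E' = (σ[u='s'](R) ⋈[b=d] T)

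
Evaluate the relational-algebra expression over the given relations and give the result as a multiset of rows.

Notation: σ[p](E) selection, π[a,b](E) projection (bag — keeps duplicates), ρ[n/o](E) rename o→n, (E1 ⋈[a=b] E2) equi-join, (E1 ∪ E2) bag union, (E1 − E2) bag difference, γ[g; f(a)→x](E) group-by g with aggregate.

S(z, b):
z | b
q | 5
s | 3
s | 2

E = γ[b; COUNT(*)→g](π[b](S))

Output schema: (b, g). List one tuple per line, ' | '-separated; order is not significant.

Per-node cardinality:
  S → 3
  π[b](S) → 3
  γ[b; COUNT(*)→g](π[b](S)) → 3

== RESULT ==
b | g
2 | 1
3 | 1
5 | 1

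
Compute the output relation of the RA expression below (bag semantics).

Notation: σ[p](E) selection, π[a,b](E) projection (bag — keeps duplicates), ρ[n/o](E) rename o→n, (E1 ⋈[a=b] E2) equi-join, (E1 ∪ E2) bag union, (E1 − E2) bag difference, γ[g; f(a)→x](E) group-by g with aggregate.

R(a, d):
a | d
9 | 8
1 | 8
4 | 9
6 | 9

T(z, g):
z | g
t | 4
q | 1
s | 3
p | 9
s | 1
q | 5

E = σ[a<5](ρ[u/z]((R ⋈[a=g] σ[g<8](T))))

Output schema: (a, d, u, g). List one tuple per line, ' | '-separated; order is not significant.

Subexpression sizes:
  R → 4
  T → 6
  σ[g<8](T) → 5
  (R ⋈[a=g] σ[g<8](T)) → 3
  ρ[u/z]((R ⋈[a=g] σ[g<8](T))) → 3
  σ[a<5](ρ[u/z]((R ⋈[a=g] σ[g<8](T)))) → 3

== RESULT ==
a | d | u | g
1 | 8 | q | 1
1 | 8 | s | 1
4 | 9 | t | 4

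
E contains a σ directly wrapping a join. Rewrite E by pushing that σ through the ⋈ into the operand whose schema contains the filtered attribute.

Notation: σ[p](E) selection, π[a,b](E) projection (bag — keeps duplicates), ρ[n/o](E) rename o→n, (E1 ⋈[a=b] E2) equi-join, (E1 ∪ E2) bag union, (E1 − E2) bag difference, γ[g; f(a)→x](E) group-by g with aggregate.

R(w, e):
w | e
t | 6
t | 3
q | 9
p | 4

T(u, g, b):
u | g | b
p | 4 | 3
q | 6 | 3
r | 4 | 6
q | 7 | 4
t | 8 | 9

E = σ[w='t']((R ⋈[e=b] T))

σ filters on w, owned by the left side.
E' = (σ[w='t'](R) ⋈[e=b] T)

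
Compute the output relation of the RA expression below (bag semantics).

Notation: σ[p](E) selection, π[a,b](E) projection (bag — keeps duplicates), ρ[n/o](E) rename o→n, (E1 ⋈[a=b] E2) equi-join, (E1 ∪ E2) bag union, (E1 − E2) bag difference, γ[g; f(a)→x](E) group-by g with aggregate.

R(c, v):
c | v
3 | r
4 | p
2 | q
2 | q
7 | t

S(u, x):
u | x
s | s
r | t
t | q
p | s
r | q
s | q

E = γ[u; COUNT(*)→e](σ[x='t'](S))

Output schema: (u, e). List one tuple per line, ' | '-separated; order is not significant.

Per-node cardinality:
  S → 6
  σ[x='t'](S) → 1
  γ[u; COUNT(*)→e](σ[x='t'](S)) → 1

== RESULT ==
u | e
r | 1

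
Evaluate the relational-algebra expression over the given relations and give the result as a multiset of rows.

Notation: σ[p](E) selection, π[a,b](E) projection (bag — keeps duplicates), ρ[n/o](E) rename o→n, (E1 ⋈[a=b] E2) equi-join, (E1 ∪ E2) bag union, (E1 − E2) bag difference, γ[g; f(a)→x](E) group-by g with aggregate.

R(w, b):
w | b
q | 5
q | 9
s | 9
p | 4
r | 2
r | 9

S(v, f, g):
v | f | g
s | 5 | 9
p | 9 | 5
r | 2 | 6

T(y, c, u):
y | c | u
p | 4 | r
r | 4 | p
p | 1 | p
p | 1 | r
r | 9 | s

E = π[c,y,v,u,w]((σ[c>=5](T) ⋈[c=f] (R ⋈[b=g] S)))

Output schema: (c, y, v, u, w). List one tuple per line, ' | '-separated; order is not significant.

Row counts bottom-up:
  T → 5
  σ[c>=5](T) → 1
  R → 6
  S → 3
  (R ⋈[b=g] S) → 4
  (σ[c>=5](T) ⋈[c=f] (R ⋈[b=g] S)) → 1
  π[c,y,v,u,w]((σ[c>=5](T) ⋈[c=f] (R ⋈[b=g] S))) → 1

== RESULT ==
c | y | v | u | w
9 | r | p | s | q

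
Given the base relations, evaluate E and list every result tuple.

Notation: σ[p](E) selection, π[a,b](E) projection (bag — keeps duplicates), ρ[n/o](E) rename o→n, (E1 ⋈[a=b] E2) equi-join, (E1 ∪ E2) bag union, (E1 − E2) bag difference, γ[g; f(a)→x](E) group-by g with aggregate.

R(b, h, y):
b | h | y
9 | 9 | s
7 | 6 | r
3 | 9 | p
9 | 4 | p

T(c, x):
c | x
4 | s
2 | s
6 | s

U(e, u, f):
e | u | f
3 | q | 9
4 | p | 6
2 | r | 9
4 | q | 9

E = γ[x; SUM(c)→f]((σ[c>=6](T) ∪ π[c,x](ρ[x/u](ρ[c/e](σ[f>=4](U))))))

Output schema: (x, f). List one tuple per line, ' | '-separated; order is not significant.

Subexpression sizes:
  T → 3
  σ[c>=6](T) → 1
  U → 4
  σ[f>=4](U) → 4
  ρ[c/e](σ[f>=4](U)) → 4
  ρ[x/u](ρ[c/e](σ[f>=4](U))) → 4
  π[c,x](ρ[x/u](ρ[c/e](σ[f>=4](U)))) → 4
  (σ[c>=6](T) ∪ π[c,x](ρ[x/u](ρ[c/e](σ[f>=4](U))))) → 5
  γ[x; SUM(c)→f]((σ[c>=6](T) ∪ π[c,x](ρ[x/u](ρ[c/e](σ[f>=4](U)))))) → 4

== RESULT ==
x | f
p | 4
q | 7
r | 2
s | 6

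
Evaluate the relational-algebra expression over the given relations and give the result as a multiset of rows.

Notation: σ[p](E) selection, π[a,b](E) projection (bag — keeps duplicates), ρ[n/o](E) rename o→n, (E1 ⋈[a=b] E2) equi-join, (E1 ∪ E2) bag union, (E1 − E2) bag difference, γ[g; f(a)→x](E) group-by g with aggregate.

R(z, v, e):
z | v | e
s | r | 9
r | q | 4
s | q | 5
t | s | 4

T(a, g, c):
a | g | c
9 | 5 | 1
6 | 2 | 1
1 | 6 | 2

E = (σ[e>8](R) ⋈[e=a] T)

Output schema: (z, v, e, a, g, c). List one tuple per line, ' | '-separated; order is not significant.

Subexpression sizes:
  R → 4
  σ[e>8](R) → 1
  T → 3
  (σ[e>8](R) ⋈[e=a] T) → 1

== RESULT ==
z | v | e | a | g | c
s | r | 9 | 9 | 5 | 1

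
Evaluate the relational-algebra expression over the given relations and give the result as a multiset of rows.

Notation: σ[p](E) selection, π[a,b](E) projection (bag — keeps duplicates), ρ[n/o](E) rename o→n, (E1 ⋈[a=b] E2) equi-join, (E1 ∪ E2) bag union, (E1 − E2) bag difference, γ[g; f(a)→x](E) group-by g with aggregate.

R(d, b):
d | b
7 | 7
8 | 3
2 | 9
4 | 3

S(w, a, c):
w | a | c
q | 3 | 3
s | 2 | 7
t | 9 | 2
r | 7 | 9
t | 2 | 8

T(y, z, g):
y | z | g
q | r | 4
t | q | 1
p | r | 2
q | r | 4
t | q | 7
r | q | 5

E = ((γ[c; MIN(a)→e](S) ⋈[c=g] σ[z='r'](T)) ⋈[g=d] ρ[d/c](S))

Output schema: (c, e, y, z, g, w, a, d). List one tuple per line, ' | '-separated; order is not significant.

Subexpression sizes:
  S → 5
  γ[c; MIN(a)→e](S) → 5
  T → 6
  σ[z='r'](T) → 3
  (γ[c; MIN(a)→e](S) ⋈[c=g] σ[z='r'](T)) → 1
  S → 5
  ρ[d/c](S) → 5
  ((γ[c; MIN(a)→e](S) ⋈[c=g] σ[z='r'](T)) ⋈[g=d] ρ[d/c](S)) → 1

== RESULT ==
c | e | y | z | g | w | a | d
2 | 9 | p | r | 2 | t | 9 | 2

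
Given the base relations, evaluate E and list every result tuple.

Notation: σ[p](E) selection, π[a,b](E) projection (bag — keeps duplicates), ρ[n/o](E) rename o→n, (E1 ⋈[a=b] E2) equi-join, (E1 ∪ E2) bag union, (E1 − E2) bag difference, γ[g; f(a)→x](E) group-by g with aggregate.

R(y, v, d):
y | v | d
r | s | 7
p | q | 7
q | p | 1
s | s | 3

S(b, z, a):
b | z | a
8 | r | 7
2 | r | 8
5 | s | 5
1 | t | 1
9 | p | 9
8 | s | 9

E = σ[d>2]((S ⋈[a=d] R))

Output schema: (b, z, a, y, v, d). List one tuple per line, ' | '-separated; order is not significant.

Per-node cardinality:
  S → 6
  R → 4
  (S ⋈[a=d] R) → 3
  σ[d>2]((S ⋈[a=d] R)) → 2

== RESULT ==
b | z | a | y | v | d
8 | r | 7 | p | q | 7
8 | r | 7 | r | s | 7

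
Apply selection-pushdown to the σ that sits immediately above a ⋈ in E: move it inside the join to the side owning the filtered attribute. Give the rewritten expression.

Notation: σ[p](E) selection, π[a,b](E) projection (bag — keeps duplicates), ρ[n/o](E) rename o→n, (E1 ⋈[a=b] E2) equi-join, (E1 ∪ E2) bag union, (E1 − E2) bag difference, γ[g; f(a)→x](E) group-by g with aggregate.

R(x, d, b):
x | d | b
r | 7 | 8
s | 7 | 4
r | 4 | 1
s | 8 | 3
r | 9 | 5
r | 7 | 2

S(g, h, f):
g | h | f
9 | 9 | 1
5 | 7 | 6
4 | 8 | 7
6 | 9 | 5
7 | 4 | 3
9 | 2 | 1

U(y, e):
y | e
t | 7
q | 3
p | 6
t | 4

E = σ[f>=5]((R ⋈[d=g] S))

σ filters on f, owned by the right side.
E' = (R ⋈[d=g] σ[f>=5](S))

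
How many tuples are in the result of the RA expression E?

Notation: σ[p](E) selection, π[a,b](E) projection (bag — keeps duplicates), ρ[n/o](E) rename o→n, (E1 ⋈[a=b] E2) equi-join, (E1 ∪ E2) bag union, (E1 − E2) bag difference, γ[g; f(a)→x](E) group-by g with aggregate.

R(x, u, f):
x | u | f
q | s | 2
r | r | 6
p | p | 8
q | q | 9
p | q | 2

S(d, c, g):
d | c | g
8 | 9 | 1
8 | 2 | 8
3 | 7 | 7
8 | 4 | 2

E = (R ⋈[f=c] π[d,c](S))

Row counts bottom-up:
  R → 5
  S → 4
  π[d,c](S) → 4
  (R ⋈[f=c] π[d,c](S)) → 3

|E| = 3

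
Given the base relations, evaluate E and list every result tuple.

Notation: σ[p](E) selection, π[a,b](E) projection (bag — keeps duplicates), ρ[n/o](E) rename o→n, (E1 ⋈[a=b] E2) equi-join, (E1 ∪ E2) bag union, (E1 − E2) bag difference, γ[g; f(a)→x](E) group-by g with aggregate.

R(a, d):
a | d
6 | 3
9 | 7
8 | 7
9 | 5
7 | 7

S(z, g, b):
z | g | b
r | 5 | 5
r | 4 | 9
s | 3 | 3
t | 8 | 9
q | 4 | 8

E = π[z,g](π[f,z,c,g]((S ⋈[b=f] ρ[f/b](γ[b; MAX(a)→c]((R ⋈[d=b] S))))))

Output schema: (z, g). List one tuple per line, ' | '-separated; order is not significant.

Row counts bottom-up:
  S → 5
  R → 5
  S → 5
  (R ⋈[d=b] S) → 2
  γ[b; MAX(a)→c]((R ⋈[d=b] S)) → 2
  ρ[f/b](γ[b; MAX(a)→c]((R ⋈[d=b] S))) → 2
  (S ⋈[b=f] ρ[f/b](γ[b; MAX(a)→c]((R ⋈[d=b] S)))) → 2
  π[f,z,c,g]((S ⋈[b=f] ρ[f/b](γ[b; MAX(a)→c]((R ⋈[d=b] S))))) → 2
  π[z,g](π[f,z,c,g]((S ⋈[b=f] ρ[f/b](γ[b; MAX(a)→c]((R ⋈[d=b] S)))))) → 2

== RESULT ==
z | g
r | 5
s | 3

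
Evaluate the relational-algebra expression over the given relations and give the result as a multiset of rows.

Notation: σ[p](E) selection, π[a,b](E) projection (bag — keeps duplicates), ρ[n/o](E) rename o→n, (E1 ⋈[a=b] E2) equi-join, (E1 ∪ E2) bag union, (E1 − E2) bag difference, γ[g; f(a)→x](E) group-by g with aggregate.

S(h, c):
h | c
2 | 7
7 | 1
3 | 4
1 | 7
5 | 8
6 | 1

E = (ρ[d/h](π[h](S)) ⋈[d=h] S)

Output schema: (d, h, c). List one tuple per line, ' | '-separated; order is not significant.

Row counts bottom-up:
  S → 6
  π[h](S) → 6
  ρ[d/h](π[h](S)) → 6
  S → 6
  (ρ[d/h](π[h](S)) ⋈[d=h] S) → 6

== RESULT ==
d | h | c
1 | 1 | 7
2 | 2 | 7
3 | 3 | 4
5 | 5 | 8
6 | 6 | 1
7 | 7 | 1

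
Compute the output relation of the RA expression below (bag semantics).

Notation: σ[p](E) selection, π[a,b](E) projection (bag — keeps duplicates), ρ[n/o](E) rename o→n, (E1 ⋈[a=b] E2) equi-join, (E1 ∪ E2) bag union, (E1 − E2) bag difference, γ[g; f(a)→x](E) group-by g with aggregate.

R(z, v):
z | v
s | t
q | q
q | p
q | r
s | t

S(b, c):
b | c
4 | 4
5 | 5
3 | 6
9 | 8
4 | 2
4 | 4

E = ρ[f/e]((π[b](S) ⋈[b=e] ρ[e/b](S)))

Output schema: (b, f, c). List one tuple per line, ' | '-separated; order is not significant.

Row counts bottom-up:
  S → 6
  π[b](S) → 6
  S → 6
  ρ[e/b](S) → 6
  (π[b](S) ⋈[b=e] ρ[e/b](S)) → 12
  ρ[f/e]((π[b](S) ⋈[b=e] ρ[e/b](S))) → 12

== RESULT ==
b | f | c
3 | 3 | 6
4 | 4 | 2
4 | 4 | 2
4 | 4 | 2
4 | 4 | 4
4 | 4 | 4
4 | 4 | 4
4 | 4 | 4
4 | 4 | 4
4 | 4 | 4
5 | 5 | 5
9 | 9 | 8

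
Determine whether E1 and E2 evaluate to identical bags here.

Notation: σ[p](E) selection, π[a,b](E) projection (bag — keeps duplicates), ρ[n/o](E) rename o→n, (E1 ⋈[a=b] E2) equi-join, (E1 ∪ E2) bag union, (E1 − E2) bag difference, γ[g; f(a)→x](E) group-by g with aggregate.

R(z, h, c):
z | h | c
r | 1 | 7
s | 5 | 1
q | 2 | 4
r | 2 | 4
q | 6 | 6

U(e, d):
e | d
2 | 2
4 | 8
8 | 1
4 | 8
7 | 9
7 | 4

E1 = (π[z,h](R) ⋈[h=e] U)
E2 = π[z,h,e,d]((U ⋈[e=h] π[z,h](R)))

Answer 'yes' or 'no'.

E1 stepwise |·|:
  R → 5
  π[z,h](R) → 5
  U → 6
  (π[z,h](R) ⋈[h=e] U) → 2
E2 stepwise |·|:
  U → 6
  R → 5
  π[z,h](R) → 5
  (U ⋈[e=h] π[z,h](R)) → 2
  π[z,h,e,d]((U ⋈[e=h] π[z,h](R))) → 2

E1 and E2 produce the same multiset:
z | h | e | d
q | 2 | 2 | 2
r | 2 | 2 | 2

yes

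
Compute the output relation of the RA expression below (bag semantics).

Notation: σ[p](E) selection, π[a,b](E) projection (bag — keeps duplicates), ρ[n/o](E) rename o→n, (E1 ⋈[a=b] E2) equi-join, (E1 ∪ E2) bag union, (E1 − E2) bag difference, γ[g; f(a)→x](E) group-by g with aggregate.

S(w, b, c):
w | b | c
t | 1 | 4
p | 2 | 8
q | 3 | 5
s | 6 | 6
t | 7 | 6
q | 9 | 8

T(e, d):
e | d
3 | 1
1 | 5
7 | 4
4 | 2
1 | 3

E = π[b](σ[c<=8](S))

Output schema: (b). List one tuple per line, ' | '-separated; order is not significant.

Row counts bottom-up:
  S → 6
  σ[c<=8](S) → 6
  π[b](σ[c<=8](S)) → 6

== RESULT ==
b
1
2
3
6
7
9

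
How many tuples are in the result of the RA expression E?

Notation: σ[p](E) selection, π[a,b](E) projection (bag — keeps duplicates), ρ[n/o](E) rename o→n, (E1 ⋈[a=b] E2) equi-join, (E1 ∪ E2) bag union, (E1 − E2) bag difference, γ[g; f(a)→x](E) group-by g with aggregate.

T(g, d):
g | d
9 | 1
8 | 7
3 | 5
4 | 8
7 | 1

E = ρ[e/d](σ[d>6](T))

Row counts bottom-up:
  T → 5
  σ[d>6](T) → 2
  ρ[e/d](σ[d>6](T)) → 2

|E| = 2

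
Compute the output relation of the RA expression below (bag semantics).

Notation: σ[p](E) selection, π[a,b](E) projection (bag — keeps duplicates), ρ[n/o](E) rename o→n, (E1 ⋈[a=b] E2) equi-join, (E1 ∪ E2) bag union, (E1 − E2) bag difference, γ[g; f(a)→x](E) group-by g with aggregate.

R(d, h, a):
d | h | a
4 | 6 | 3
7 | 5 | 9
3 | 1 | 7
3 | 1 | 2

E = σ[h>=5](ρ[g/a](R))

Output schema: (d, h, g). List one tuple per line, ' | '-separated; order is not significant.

Per-node cardinality:
  R → 4
  ρ[g/a](R) → 4
  σ[h>=5](ρ[g/a](R)) → 2

== RESULT ==
d | h | g
4 | 6 | 3
7 | 5 | 9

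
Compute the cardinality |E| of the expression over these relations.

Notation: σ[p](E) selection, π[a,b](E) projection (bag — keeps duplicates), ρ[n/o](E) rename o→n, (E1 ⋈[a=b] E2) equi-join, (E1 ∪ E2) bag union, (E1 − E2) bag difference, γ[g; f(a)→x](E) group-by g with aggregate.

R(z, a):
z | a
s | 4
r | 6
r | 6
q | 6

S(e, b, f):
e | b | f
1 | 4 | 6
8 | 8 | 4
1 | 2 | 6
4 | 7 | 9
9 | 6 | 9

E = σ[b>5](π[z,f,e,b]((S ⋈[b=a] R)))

Stepwise |·|:
  S → 5
  R → 4
  (S ⋈[b=a] R) → 4
  π[z,f,e,b]((S ⋈[b=a] R)) → 4
  σ[b>5](π[z,f,e,b]((S ⋈[b=a] R))) → 3

|E| = 3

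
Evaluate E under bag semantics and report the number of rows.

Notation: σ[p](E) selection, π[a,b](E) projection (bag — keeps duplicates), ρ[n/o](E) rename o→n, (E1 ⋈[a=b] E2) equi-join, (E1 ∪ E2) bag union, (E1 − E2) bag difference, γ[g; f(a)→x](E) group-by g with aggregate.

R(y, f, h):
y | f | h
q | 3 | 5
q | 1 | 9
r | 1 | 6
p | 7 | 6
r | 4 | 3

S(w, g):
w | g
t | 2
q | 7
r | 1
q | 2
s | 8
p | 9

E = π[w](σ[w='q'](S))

Subexpression sizes:
  S → 6
  σ[w='q'](S) → 2
  π[w](σ[w='q'](S)) → 2

|E| = 2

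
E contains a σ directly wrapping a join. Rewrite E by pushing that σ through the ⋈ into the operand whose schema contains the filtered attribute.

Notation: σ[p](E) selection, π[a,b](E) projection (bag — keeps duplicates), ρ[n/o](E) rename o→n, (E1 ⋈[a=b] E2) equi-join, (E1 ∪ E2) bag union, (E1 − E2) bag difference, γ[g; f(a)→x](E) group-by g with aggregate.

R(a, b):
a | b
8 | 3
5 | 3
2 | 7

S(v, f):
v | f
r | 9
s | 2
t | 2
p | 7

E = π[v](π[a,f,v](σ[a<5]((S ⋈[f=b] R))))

σ filters on a, owned by the right side.
E' = π[v](π[a,f,v]((S ⋈[f=b] σ[a<5](R))))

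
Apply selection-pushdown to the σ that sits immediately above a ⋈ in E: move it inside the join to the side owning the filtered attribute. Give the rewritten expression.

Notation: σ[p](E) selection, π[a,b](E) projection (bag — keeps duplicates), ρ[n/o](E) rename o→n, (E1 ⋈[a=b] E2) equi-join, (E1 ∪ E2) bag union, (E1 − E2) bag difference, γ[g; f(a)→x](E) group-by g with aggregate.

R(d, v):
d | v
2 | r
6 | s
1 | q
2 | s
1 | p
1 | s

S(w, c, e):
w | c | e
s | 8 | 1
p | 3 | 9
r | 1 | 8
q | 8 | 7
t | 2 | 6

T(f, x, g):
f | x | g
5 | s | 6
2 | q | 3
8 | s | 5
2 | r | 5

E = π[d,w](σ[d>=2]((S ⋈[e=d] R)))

σ filters on d, owned by the right side.
E' = π[d,w]((S ⋈[e=d] σ[d>=2](R)))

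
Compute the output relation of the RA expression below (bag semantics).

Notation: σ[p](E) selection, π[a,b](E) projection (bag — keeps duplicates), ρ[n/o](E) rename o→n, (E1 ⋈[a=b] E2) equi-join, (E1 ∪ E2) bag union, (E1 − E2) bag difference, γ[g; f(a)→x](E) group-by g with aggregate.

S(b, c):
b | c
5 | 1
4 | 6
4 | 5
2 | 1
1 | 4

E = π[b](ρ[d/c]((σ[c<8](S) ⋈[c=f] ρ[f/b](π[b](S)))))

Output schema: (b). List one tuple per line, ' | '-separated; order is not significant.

Per-node cardinality:
  S → 5
  σ[c<8](S) → 5
  S → 5
  π[b](S) → 5
  ρ[f/b](π[b](S)) → 5
  (σ[c<8](S) ⋈[c=f] ρ[f/b](π[b](S))) → 5
  ρ[d/c]((σ[c<8](S) ⋈[c=f] ρ[f/b](π[b](S)))) → 5
  π[b](ρ[d/c]((σ[c<8](S) ⋈[c=f] ρ[f/b](π[b](S))))) → 5

== RESULT ==
b
1
1
2
4
5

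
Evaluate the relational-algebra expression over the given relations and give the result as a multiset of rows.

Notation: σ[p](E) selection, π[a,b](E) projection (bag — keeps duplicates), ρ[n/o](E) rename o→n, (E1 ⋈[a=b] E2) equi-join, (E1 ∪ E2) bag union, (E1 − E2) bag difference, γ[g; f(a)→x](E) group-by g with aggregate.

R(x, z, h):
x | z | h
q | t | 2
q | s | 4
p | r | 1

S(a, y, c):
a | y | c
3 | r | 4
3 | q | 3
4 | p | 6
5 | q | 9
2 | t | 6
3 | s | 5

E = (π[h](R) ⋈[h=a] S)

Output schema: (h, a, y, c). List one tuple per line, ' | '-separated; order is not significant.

Subexpression sizes:
  R → 3
  π[h](R) → 3
  S → 6
  (π[h](R) ⋈[h=a] S) → 2

== RESULT ==
h | a | y | c
2 | 2 | t | 6
4 | 4 | p | 6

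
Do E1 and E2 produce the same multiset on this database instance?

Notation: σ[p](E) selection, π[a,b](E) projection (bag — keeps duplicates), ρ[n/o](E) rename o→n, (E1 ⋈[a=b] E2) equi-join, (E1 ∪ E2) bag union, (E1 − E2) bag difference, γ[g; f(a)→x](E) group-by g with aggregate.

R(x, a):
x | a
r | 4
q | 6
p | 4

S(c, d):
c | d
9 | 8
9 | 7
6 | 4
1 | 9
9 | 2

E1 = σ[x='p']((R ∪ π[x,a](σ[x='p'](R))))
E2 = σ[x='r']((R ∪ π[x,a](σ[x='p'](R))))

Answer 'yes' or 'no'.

E1 subexpression sizes:
  R → 3
  R → 3
  σ[x='p'](R) → 1
  π[x,a](σ[x='p'](R)) → 1
  (R ∪ π[x,a](σ[x='p'](R))) → 4
  σ[x='p']((R ∪ π[x,a](σ[x='p'](R)))) → 2
E2 subexpression sizes:
  R → 3
  R → 3
  σ[x='p'](R) → 1
  π[x,a](σ[x='p'](R)) → 1
  (R ∪ π[x,a](σ[x='p'](R))) → 4
  σ[x='r']((R ∪ π[x,a](σ[x='p'](R)))) → 1

E1 result:
x | a
p | 4
p | 4
E2 result:
x | a
r | 4
Witness: ('p', 4) appears 2× in E1 but 0× in E2.

no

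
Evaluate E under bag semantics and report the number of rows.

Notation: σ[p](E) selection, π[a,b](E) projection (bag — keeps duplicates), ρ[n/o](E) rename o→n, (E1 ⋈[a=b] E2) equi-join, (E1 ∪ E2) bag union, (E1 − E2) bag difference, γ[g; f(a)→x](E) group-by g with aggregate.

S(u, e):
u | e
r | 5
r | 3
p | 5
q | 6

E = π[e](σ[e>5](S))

Stepwise |·|:
  S → 4
  σ[e>5](S) → 1
  π[e](σ[e>5](S)) → 1

|E| = 1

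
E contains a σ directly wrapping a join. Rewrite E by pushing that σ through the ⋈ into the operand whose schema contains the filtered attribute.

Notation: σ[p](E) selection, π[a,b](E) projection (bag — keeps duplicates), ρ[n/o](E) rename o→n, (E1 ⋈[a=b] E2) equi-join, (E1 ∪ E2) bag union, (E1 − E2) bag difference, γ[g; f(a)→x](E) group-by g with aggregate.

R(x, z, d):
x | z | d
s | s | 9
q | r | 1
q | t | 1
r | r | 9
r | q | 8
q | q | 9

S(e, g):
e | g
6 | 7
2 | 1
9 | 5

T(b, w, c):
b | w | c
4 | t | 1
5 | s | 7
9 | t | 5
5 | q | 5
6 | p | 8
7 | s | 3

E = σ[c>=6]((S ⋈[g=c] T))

σ filters on c, owned by the right side.
E' = (S ⋈[g=c] σ[c>=6](T))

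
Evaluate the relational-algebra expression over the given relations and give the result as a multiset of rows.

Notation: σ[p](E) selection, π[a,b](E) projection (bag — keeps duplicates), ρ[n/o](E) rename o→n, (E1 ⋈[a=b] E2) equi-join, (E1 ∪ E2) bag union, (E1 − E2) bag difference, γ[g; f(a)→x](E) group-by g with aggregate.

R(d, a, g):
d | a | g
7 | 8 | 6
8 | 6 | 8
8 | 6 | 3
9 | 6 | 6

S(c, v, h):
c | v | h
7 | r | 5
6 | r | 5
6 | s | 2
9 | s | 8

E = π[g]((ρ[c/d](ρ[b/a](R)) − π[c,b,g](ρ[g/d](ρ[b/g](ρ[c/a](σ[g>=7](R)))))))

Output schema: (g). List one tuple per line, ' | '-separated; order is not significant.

Stepwise |·|:
  R → 4
  ρ[b/a](R) → 4
  ρ[c/d](ρ[b/a](R)) → 4
  R → 4
  σ[g>=7](R) → 1
  ρ[c/a](σ[g>=7](R)) → 1
  ρ[b/g](ρ[c/a](σ[g>=7](R))) → 1
  ρ[g/d](ρ[b/g](ρ[c/a](σ[g>=7](R)))) → 1
  π[c,b,g](ρ[g/d](ρ[b/g](ρ[c/a](σ[g>=7](R))))) → 1
  (ρ[c/d](ρ[b/a](R)) − π[c,b,g](ρ[g/d](ρ[b/g](ρ[c/a](σ[g>=7](R)))))) → 4
  π[g]((ρ[c/d](ρ[b/a](R)) − π[c,b,g](ρ[g/d](ρ[b/g](ρ[c/a](σ[g>=7](R))))))) → 4

== RESULT ==
g
3
6
6
8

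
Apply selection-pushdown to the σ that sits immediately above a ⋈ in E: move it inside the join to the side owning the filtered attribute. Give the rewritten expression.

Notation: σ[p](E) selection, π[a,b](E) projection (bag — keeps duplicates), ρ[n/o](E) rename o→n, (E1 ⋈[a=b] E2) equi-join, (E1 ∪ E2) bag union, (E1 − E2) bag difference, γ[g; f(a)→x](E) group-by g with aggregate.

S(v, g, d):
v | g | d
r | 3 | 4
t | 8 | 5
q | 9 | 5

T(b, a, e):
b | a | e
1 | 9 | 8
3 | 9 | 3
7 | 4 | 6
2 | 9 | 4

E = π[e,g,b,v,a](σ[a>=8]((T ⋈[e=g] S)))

σ filters on a, owned by the left side.
E' = π[e,g,b,v,a]((σ[a>=8](T) ⋈[e=g] S))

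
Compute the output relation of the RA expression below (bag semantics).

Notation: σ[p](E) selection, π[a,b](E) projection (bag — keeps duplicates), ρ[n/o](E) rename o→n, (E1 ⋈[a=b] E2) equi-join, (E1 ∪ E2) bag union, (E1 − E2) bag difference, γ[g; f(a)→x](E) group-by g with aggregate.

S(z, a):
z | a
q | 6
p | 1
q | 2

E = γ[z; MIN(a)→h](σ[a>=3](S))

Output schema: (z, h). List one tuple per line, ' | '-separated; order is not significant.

Subexpression sizes:
  S → 3
  σ[a>=3](S) → 1
  γ[z; MIN(a)→h](σ[a>=3](S)) → 1

== RESULT ==
z | h
q | 6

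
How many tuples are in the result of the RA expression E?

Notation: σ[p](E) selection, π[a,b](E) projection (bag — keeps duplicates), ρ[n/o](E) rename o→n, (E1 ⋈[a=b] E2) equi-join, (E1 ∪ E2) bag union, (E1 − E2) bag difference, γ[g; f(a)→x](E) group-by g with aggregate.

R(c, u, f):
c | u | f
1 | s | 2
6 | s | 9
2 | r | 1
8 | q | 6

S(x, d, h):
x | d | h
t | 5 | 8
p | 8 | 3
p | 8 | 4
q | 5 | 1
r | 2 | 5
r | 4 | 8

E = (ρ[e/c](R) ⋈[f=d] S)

Row counts bottom-up:
  R → 4
  ρ[e/c](R) → 4
  S → 6
  (ρ[e/c](R) ⋈[f=d] S) → 1

|E| = 1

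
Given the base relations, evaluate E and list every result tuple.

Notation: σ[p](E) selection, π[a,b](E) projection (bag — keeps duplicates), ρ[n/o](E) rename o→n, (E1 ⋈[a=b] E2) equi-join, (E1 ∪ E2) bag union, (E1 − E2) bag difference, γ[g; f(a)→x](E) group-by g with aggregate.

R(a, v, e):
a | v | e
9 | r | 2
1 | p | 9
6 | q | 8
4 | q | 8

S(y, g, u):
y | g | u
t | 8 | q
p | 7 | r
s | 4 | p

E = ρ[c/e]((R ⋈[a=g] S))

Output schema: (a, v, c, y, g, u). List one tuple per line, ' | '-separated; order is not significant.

Row counts bottom-up:
  R → 4
  S → 3
  (R ⋈[a=g] S) → 1
  ρ[c/e]((R ⋈[a=g] S)) → 1

== RESULT ==
a | v | c | y | g | u
4 | q | 8 | s | 4 | p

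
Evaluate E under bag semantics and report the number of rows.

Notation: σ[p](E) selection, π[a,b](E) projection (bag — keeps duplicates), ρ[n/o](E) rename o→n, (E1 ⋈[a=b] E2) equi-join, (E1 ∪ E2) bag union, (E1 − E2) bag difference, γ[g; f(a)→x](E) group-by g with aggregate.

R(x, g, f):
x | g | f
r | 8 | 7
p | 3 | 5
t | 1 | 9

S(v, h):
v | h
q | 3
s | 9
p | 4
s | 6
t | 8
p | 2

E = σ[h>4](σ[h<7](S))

Stepwise |·|:
  S → 6
  σ[h<7](S) → 4
  σ[h>4](σ[h<7](S)) → 1

|E| = 1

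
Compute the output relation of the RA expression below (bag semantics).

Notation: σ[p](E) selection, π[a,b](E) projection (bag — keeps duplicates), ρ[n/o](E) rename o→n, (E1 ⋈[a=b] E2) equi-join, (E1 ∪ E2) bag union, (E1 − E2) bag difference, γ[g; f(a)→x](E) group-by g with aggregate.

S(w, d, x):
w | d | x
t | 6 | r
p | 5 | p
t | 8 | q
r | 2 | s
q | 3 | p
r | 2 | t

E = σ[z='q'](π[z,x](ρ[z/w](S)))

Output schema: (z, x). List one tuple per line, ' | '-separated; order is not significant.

Row counts bottom-up:
  S → 6
  ρ[z/w](S) → 6
  π[z,x](ρ[z/w](S)) → 6
  σ[z='q'](π[z,x](ρ[z/w](S))) → 1

== RESULT ==
z | x
q | p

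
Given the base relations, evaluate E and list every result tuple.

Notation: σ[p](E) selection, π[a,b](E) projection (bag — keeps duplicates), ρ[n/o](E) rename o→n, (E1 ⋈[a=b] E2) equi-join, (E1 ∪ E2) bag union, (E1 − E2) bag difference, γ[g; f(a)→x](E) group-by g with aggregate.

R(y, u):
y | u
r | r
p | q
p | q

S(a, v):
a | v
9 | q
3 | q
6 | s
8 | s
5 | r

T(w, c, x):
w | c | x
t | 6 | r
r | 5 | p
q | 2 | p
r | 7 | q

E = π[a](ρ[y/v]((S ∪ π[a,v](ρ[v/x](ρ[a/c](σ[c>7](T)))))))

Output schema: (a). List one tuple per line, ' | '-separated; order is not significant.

Per-node cardinality:
  S → 5
  T → 4
  σ[c>7](T) → 0
  ρ[a/c](σ[c>7](T)) → 0
  ρ[v/x](ρ[a/c](σ[c>7](T))) → 0
  π[a,v](ρ[v/x](ρ[a/c](σ[c>7](T)))) → 0
  (S ∪ π[a,v](ρ[v/x](ρ[a/c](σ[c>7](T))))) → 5
  ρ[y/v]((S ∪ π[a,v](ρ[v/x](ρ[a/c](σ[c>7](T)))))) → 5
  π[a](ρ[y/v]((S ∪ π[a,v](ρ[v/x](ρ[a/c](σ[c>7](T))))))) → 5

== RESULT ==
a
3
5
6
8
9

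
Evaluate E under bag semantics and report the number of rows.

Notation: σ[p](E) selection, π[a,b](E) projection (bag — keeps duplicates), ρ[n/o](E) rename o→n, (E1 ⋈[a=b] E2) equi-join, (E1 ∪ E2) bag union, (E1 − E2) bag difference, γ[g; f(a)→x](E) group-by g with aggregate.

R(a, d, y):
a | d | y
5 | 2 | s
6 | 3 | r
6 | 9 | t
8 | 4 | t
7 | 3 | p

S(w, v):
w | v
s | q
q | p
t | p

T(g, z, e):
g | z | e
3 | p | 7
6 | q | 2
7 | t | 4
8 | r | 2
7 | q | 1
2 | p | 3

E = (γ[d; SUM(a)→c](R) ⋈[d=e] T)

Per-node cardinality:
  R → 5
  γ[d; SUM(a)→c](R) → 4
  T → 6
  (γ[d; SUM(a)→c](R) ⋈[d=e] T) → 4

|E| = 4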